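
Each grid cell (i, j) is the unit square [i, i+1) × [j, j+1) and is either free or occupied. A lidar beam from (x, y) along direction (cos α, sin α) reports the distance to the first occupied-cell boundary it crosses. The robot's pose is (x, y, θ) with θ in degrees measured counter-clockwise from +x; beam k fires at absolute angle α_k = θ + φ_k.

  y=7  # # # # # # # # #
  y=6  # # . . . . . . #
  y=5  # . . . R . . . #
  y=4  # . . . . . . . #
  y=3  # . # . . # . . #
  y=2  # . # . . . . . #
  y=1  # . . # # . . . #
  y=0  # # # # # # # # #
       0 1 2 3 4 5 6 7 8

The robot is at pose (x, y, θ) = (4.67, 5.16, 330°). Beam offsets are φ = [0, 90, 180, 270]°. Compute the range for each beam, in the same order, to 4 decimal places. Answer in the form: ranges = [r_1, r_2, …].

beam 1: φ=0°, α=330°
  dir = (cos 330°, sin 330°) = (0.8660, -0.5000); from cell (4,5)
  next x-line at t=0.3811, next y-line at t=0.3200; Δt_x=1.1547, Δt_y=2.0000
    y: enter (4,4) at t=0.3200
    x: enter (5,4) at t=0.3811
    x: enter (6,4) at t=1.5358
    y: enter (6,3) at t=2.3200
    x: enter (7,3) at t=2.6905
    x: enter (8,3) at t=3.8452 ← occupied
  → r_1 = 3.8452
beam 2: φ=90°, α=60°
  dir = (cos 60°, sin 60°) = (0.5000, 0.8660); from cell (4,5)
  next x-line at t=0.6600, next y-line at t=0.9699; Δt_x=2.0000, Δt_y=1.1547
    x: enter (5,5) at t=0.6600
    y: enter (5,6) at t=0.9699
    y: enter (5,7) at t=2.1246 ← occupied
  → r_2 = 2.1246
beam 3: φ=180°, α=150°
  dir = (cos 150°, sin 150°) = (-0.8660, 0.5000); from cell (4,5)
  next x-line at t=0.7736, next y-line at t=1.6800; Δt_x=1.1547, Δt_y=2.0000
    x: enter (3,5) at t=0.7736
    y: enter (3,6) at t=1.6800
    x: enter (2,6) at t=1.9283
    x: enter (1,6) at t=3.0831 ← occupied
  → r_3 = 3.0831
beam 4: φ=270°, α=240°
  dir = (cos 240°, sin 240°) = (-0.5000, -0.8660); from cell (4,5)
  next x-line at t=1.3400, next y-line at t=0.1848; Δt_x=2.0000, Δt_y=1.1547
    y: enter (4,4) at t=0.1848
    y: enter (4,3) at t=1.3395
    x: enter (3,3) at t=1.3400
    y: enter (3,2) at t=2.4942
    x: enter (2,2) at t=3.3400 ← occupied
  → r_4 = 3.3400

ranges = [3.8452, 2.1246, 3.0831, 3.3400]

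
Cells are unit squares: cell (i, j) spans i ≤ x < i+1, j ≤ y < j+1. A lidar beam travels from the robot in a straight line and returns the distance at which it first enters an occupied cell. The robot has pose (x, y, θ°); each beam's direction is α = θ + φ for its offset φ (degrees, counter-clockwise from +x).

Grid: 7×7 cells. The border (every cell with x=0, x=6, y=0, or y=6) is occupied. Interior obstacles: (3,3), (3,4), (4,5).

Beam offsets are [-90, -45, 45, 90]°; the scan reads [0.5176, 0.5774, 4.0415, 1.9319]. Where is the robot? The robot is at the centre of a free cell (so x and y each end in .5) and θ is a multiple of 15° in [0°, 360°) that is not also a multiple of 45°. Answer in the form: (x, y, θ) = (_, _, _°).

(x, y, θ) = (2.5, 1.5, 345°)

The pose lattice has 22·16 = 352 candidates. Test each by forward raycasting.
  (2.5, 3.5, 120°): beam 1 = 0.5774 ≠ 0.5176 ✗
  (2.5, 4.5, 15°): beam 1 = 3.6235 ≠ 0.5176 ✗
  (5.5, 4.5, 60°): beam 1 = 0.5774 ≠ 0.5176 ✗
  (4.5, 1.5, 75°): beam 1 = 1.5529 ≠ 0.5176 ✗
  (2.5, 4.5, 255°): beam 1 = 1.5529 ≠ 0.5176 ✗
  …
  (2.5, 1.5, 345°): r_1=0.5176, r_2=0.5774, r_3=4.0415, r_4=1.9319 — all match ✓
No second candidate reproduces the full scan.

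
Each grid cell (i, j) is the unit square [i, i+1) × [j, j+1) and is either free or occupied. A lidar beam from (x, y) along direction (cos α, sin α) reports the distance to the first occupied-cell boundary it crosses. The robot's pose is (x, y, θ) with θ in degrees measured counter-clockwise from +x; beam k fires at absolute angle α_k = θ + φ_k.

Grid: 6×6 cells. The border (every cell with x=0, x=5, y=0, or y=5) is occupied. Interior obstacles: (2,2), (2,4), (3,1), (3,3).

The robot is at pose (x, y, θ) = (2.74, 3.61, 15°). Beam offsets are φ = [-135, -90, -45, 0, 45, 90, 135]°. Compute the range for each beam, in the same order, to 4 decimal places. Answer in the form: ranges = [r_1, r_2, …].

beam 1: φ=-135°, α=240°
  cosα=-0.5000 sinα=-0.8660 | (2,3) | tMaxX 1.4800 tMaxY 0.7044 | tΔX 2.0000 tΔY 1.1547
    t=0.7044 [y] (2,2) — stop
  → r_1 = 0.7044
beam 2: φ=-90°, α=285°
  cosα=0.2588 sinα=-0.9659 | (2,3) | tMaxX 1.0046 tMaxY 0.6315 | tΔX 3.8637 tΔY 1.0353
    t=0.6315 [y] (2,2) — stop
  → r_2 = 0.6315
beam 3: φ=-45°, α=330°
  cosα=0.8660 sinα=-0.5000 | (2,3) | tMaxX 0.3002 tMaxY 1.2200 | tΔX 1.1547 tΔY 2.0000
    t=0.3002 [x] (3,3) — stop
  → r_3 = 0.3002
beam 4: φ=0°, α=15°
  cosα=0.9659 sinα=0.2588 | (2,3) | tMaxX 0.2692 tMaxY 1.5068 | tΔX 1.0353 tΔY 3.8637
    t=0.2692 [x] (3,3) — stop
  → r_4 = 0.2692
beam 5: φ=45°, α=60°
  cosα=0.5000 sinα=0.8660 | (2,3) | tMaxX 0.5200 tMaxY 0.4503 | tΔX 2.0000 tΔY 1.1547
    t=0.4503 [y] (2,4) — stop
  → r_5 = 0.4503
beam 6: φ=90°, α=105°
  cosα=-0.2588 sinα=0.9659 | (2,3) | tMaxX 2.8591 tMaxY 0.4038 | tΔX 3.8637 tΔY 1.0353
    t=0.4038 [y] (2,4) — stop
  → r_6 = 0.4038
beam 7: φ=135°, α=150°
  cosα=-0.8660 sinα=0.5000 | (2,3) | tMaxX 0.8545 tMaxY 0.7800 | tΔX 1.1547 tΔY 2.0000
    t=0.7800 [y] (2,4) — stop
  → r_7 = 0.7800

ranges = [0.7044, 0.6315, 0.3002, 0.2692, 0.4503, 0.4038, 0.7800]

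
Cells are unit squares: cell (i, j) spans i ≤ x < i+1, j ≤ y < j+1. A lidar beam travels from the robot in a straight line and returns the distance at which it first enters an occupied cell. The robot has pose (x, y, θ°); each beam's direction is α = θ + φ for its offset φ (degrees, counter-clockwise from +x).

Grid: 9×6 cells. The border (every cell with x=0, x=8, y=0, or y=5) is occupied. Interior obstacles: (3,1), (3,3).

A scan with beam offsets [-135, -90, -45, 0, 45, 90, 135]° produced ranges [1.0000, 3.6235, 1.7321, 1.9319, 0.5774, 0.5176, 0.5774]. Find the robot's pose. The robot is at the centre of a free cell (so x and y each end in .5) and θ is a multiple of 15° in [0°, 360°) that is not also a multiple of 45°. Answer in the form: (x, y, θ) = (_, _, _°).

(x, y, θ) = (1.5, 4.5, 15°)

Candidates: 26 free-cell centres × 16 headings = 416 poses. Raycast each; keep the one whose scan matches to 4 dp.
  (4.5, 1.5, 255°): beam 1 = 1.7321 ≠ 1.0000 ✗
  (6.5, 1.5, 300°): beam 1 = 5.6940 ≠ 1.0000 ✗
  (4.5, 4.5, 195°): beam 1 = 0.5774 ≠ 1.0000 ✗
  …
  (1.5, 4.5, 15°): r_1=1.0000, r_2=3.6235, r_3=1.7321, r_4=1.9319, r_5=0.5774, r_6=0.5176, r_7=0.5774 — all match ✓
Unique over the lattice → pose = (1.5, 4.5, 15°).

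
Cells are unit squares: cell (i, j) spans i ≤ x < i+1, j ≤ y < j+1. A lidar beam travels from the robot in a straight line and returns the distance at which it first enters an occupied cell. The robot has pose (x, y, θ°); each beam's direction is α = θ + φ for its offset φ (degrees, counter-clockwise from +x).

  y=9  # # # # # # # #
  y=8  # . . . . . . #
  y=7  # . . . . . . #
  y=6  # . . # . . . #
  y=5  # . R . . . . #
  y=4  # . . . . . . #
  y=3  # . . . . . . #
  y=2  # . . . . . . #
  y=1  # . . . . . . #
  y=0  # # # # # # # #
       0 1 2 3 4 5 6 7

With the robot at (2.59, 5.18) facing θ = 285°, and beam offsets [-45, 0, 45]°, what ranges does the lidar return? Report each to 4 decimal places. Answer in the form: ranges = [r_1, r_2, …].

beam 1: φ=-45°, α=240°
  direction (-0.5000, -0.8660); cell (2,5); t to first gridline: x 1.1800, y 0.2078 (then +2.0000 / +1.1547)
    (2,4) via y @ 0.2078
    (1,4) via x @ 1.1800
    (1,3) via y @ 1.3625
    (1,2) via y @ 2.5172
    (0,2) via x @ 3.1800  # hit
  → r_1 = 3.1800
beam 2: φ=0°, α=285°
  direction (0.2588, -0.9659); cell (2,5); t to first gridline: x 1.5841, y 0.1863 (then +3.8637 / +1.0353)
    (2,4) via y @ 0.1863
    (2,3) via y @ 1.2216
    (3,3) via x @ 1.5841
    (3,2) via y @ 2.2569
    (3,1) via y @ 3.2922
    (3,0) via y @ 4.3275  # hit
  → r_2 = 4.3275
beam 3: φ=45°, α=330°
  direction (0.8660, -0.5000); cell (2,5); t to first gridline: x 0.4734, y 0.3600 (then +1.1547 / +2.0000)
    (2,4) via y @ 0.3600
    (3,4) via x @ 0.4734
    (4,4) via x @ 1.6281
    (4,3) via y @ 2.3600
    (5,3) via x @ 2.7828
    (6,3) via x @ 3.9375
    (6,2) via y @ 4.3600
    (7,2) via x @ 5.0922  # hit
  → r_3 = 5.0922

ranges = [3.1800, 4.3275, 5.0922]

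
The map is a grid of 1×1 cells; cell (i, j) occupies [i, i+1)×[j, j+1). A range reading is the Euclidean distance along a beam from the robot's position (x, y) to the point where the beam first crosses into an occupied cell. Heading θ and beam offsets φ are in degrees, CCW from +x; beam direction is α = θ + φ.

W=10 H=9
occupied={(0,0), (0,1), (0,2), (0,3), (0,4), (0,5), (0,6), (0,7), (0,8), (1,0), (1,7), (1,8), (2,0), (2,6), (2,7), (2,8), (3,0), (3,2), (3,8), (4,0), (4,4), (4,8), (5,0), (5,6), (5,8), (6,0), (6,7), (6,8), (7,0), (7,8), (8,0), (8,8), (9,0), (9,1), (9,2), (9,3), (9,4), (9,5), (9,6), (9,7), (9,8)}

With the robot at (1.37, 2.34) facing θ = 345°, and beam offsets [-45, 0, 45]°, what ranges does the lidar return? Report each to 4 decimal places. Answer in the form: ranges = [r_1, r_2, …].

ranges = [1.5473, 5.1774, 3.3200]

beam 1: φ=-45°, α=300°
  dir = (cos 300°, sin 300°) = (0.5000, -0.8660); from cell (1,2)
  next x-line at t=1.2600, next y-line at t=0.3926; Δt_x=2.0000, Δt_y=1.1547
    y: enter (1,1) at t=0.3926
    x: enter (2,1) at t=1.2600
    y: enter (2,0) at t=1.5473 ← occupied
  → r_1 = 1.5473
beam 2: φ=0°, α=345°
  dir = (cos 345°, sin 345°) = (0.9659, -0.2588); from cell (1,2)
  next x-line at t=0.6522, next y-line at t=1.3137; Δt_x=1.0353, Δt_y=3.8637
    x: enter (2,2) at t=0.6522
    y: enter (2,1) at t=1.3137
    x: enter (3,1) at t=1.6875
    x: enter (4,1) at t=2.7228
    x: enter (5,1) at t=3.7581
    x: enter (6,1) at t=4.7933
    y: enter (6,0) at t=5.1774 ← occupied
  → r_2 = 5.1774
beam 3: φ=45°, α=30°
  dir = (cos 30°, sin 30°) = (0.8660, 0.5000); from cell (1,2)
  next x-line at t=0.7275, next y-line at t=1.3200; Δt_x=1.1547, Δt_y=2.0000
    x: enter (2,2) at t=0.7275
    y: enter (2,3) at t=1.3200
    x: enter (3,3) at t=1.8822
    x: enter (4,3) at t=3.0369
    y: enter (4,4) at t=3.3200 ← occupied
  → r_3 = 3.3200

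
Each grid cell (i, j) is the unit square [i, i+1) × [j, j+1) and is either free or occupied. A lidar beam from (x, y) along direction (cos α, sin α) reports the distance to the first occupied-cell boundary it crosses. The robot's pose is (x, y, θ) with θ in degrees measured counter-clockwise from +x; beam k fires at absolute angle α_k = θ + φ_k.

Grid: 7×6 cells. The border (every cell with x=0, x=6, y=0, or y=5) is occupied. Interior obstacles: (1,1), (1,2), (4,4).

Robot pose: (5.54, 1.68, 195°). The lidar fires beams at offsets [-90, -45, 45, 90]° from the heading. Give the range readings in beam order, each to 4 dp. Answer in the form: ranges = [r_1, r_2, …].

ranges = [2.4018, 5.2423, 0.7852, 0.7040]

beam 1: φ=-90°, α=105°
  d=(-0.2588,0.9659)  start (5,1)  tX=2.0864 tY=0.3313  stride 1/|dx|=3.8637 1/|dy|=1.0353
    cross y-line → (5,2), t=0.3313
    cross y-line → (5,3), t=1.3666
    cross x-line → (4,3), t=2.0864
    cross y-line → (4,4), t=2.4018 (wall)
  → r_1 = 2.4018
beam 2: φ=-45°, α=150°
  d=(-0.8660,0.5000)  start (5,1)  tX=0.6235 tY=0.6400  stride 1/|dx|=1.1547 1/|dy|=2.0000
    cross x-line → (4,1), t=0.6235
    cross y-line → (4,2), t=0.6400
    cross x-line → (3,2), t=1.7782
    cross y-line → (3,3), t=2.6400
    cross x-line → (2,3), t=2.9329
    cross x-line → (1,3), t=4.0876
    cross y-line → (1,4), t=4.6400
    cross x-line → (0,4), t=5.2423 (wall)
  → r_2 = 5.2423
beam 3: φ=45°, α=240°
  d=(-0.5000,-0.8660)  start (5,1)  tX=1.0800 tY=0.7852  stride 1/|dx|=2.0000 1/|dy|=1.1547
    cross y-line → (5,0), t=0.7852 (wall)
  → r_3 = 0.7852
beam 4: φ=90°, α=285°
  d=(0.2588,-0.9659)  start (5,1)  tX=1.7773 tY=0.7040  stride 1/|dx|=3.8637 1/|dy|=1.0353
    cross y-line → (5,0), t=0.7040 (wall)
  → r_4 = 0.7040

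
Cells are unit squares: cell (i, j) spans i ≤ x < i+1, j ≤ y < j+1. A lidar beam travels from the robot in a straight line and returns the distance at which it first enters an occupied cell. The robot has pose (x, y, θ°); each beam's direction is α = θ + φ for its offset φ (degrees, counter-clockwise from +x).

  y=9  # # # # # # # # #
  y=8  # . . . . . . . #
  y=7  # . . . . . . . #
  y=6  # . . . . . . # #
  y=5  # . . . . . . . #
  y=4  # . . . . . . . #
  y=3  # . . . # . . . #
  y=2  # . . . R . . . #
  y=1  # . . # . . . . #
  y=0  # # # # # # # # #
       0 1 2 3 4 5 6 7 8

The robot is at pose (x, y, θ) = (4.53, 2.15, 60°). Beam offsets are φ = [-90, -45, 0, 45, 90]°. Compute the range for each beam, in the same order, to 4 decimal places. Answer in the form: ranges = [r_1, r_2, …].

beam 1: φ=-90°, α=330°
  d=(0.8660,-0.5000)  start (4,2)  tX=0.5427 tY=0.3000  stride 1/|dx|=1.1547 1/|dy|=2.0000
    cross y-line → (4,1), t=0.3000
    cross x-line → (5,1), t=0.5427
    cross x-line → (6,1), t=1.6974
    cross y-line → (6,0), t=2.3000 (wall)
  → r_1 = 2.3000
beam 2: φ=-45°, α=15°
  d=(0.9659,0.2588)  start (4,2)  tX=0.4866 tY=3.2841  stride 1/|dx|=1.0353 1/|dy|=3.8637
    cross x-line → (5,2), t=0.4866
    cross x-line → (6,2), t=1.5219
    cross x-line → (7,2), t=2.5571
    cross y-line → (7,3), t=3.2841
    cross x-line → (8,3), t=3.5924 (wall)
  → r_2 = 3.5924
beam 3: φ=0°, α=60°
  d=(0.5000,0.8660)  start (4,2)  tX=0.9400 tY=0.9815  stride 1/|dx|=2.0000 1/|dy|=1.1547
    cross x-line → (5,2), t=0.9400
    cross y-line → (5,3), t=0.9815
    cross y-line → (5,4), t=2.1362
    cross x-line → (6,4), t=2.9400
    cross y-line → (6,5), t=3.2909
    cross y-line → (6,6), t=4.4456
    cross x-line → (7,6), t=4.9400 (wall)
  → r_3 = 4.9400
beam 4: φ=45°, α=105°
  d=(-0.2588,0.9659)  start (4,2)  tX=2.0478 tY=0.8800  stride 1/|dx|=3.8637 1/|dy|=1.0353
    cross y-line → (4,3), t=0.8800 (wall)
  → r_4 = 0.8800
beam 5: φ=90°, α=150°
  d=(-0.8660,0.5000)  start (4,2)  tX=0.6120 tY=1.7000  stride 1/|dx|=1.1547 1/|dy|=2.0000
    cross x-line → (3,2), t=0.6120
    cross y-line → (3,3), t=1.7000
    cross x-line → (2,3), t=1.7667
    cross x-line → (1,3), t=2.9214
    cross y-line → (1,4), t=3.7000
    cross x-line → (0,4), t=4.0761 (wall)
  → r_5 = 4.0761

ranges = [2.3000, 3.5924, 4.9400, 0.8800, 4.0761]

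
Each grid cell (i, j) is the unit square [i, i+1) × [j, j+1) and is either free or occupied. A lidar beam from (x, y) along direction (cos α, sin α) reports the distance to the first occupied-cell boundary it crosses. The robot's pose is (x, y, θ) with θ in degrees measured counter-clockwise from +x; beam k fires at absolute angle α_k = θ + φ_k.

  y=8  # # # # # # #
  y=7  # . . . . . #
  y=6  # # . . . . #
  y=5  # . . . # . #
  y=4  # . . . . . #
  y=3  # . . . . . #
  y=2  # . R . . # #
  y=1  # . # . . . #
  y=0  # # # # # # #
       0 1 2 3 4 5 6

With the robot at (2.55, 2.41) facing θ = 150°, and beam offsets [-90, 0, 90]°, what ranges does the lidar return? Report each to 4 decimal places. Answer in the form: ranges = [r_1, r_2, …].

ranges = [2.9907, 1.7898, 0.4734]

beam 1: φ=-90°, α=60°
  dir = (cos 60°, sin 60°) = (0.5000, 0.8660); from cell (2,2)
  next x-line at t=0.9000, next y-line at t=0.6813; Δt_x=2.0000, Δt_y=1.1547
    y: enter (2,3) at t=0.6813
    x: enter (3,3) at t=0.9000
    y: enter (3,4) at t=1.8360
    x: enter (4,4) at t=2.9000
    y: enter (4,5) at t=2.9907 ← occupied
  → r_1 = 2.9907
beam 2: φ=0°, α=150°
  dir = (cos 150°, sin 150°) = (-0.8660, 0.5000); from cell (2,2)
  next x-line at t=0.6351, next y-line at t=1.1800; Δt_x=1.1547, Δt_y=2.0000
    x: enter (1,2) at t=0.6351
    y: enter (1,3) at t=1.1800
    x: enter (0,3) at t=1.7898 ← occupied
  → r_2 = 1.7898
beam 3: φ=90°, α=240°
  dir = (cos 240°, sin 240°) = (-0.5000, -0.8660); from cell (2,2)
  next x-line at t=1.1000, next y-line at t=0.4734; Δt_x=2.0000, Δt_y=1.1547
    y: enter (2,1) at t=0.4734 ← occupied
  → r_3 = 0.4734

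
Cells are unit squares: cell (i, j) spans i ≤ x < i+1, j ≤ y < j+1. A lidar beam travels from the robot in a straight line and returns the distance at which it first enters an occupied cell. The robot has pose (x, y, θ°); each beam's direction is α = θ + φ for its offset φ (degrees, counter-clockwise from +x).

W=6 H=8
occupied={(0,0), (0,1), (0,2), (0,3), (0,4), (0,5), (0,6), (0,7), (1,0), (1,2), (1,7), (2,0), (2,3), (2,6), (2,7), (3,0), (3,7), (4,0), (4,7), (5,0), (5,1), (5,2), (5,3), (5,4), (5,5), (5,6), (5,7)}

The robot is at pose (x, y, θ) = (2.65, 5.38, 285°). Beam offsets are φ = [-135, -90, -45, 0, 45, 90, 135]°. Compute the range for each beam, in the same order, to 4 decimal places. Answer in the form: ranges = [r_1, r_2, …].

beam 1: φ=-135°, α=150°
  cosα=-0.8660 sinα=0.5000 | (2,5) | tMaxX 0.7506 tMaxY 1.2400 | tΔX 1.1547 tΔY 2.0000
    t=0.7506 [x] (1,5)
    t=1.2400 [y] (1,6)
    t=1.9053 [x] (0,6) — stop
  → r_1 = 1.9053
beam 2: φ=-90°, α=195°
  cosα=-0.9659 sinα=-0.2588 | (2,5) | tMaxX 0.6729 tMaxY 1.4682 | tΔX 1.0353 tΔY 3.8637
    t=0.6729 [x] (1,5)
    t=1.4682 [y] (1,4)
    t=1.7082 [x] (0,4) — stop
  → r_2 = 1.7082
beam 3: φ=-45°, α=240°
  cosα=-0.5000 sinα=-0.8660 | (2,5) | tMaxX 1.3000 tMaxY 0.4388 | tΔX 2.0000 tΔY 1.1547
    t=0.4388 [y] (2,4)
    t=1.3000 [x] (1,4)
    t=1.5935 [y] (1,3)
    t=2.7482 [y] (1,2) — stop
  → r_3 = 2.7482
beam 4: φ=0°, α=285°
  cosα=0.2588 sinα=-0.9659 | (2,5) | tMaxX 1.3523 tMaxY 0.3934 | tΔX 3.8637 tΔY 1.0353
    t=0.3934 [y] (2,4)
    t=1.3523 [x] (3,4)
    t=1.4287 [y] (3,3)
    t=2.4640 [y] (3,2)
    t=3.4992 [y] (3,1)
    t=4.5345 [y] (3,0) — stop
  → r_4 = 4.5345
beam 5: φ=45°, α=330°
  cosα=0.8660 sinα=-0.5000 | (2,5) | tMaxX 0.4041 tMaxY 0.7600 | tΔX 1.1547 tΔY 2.0000
    t=0.4041 [x] (3,5)
    t=0.7600 [y] (3,4)
    t=1.5588 [x] (4,4)
    t=2.7135 [x] (5,4) — stop
  → r_5 = 2.7135
beam 6: φ=90°, α=15°
  cosα=0.9659 sinα=0.2588 | (2,5) | tMaxX 0.3623 tMaxY 2.3955 | tΔX 1.0353 tΔY 3.8637
    t=0.3623 [x] (3,5)
    t=1.3976 [x] (4,5)
    t=2.3955 [y] (4,6)
    t=2.4329 [x] (5,6) — stop
  → r_6 = 2.4329
beam 7: φ=135°, α=60°
  cosα=0.5000 sinα=0.8660 | (2,5) | tMaxX 0.7000 tMaxY 0.7159 | tΔX 2.0000 tΔY 1.1547
    t=0.7000 [x] (3,5)
    t=0.7159 [y] (3,6)
    t=1.8706 [y] (3,7) — stop
  → r_7 = 1.8706

ranges = [1.9053, 1.7082, 2.7482, 4.5345, 2.7135, 2.4329, 1.8706]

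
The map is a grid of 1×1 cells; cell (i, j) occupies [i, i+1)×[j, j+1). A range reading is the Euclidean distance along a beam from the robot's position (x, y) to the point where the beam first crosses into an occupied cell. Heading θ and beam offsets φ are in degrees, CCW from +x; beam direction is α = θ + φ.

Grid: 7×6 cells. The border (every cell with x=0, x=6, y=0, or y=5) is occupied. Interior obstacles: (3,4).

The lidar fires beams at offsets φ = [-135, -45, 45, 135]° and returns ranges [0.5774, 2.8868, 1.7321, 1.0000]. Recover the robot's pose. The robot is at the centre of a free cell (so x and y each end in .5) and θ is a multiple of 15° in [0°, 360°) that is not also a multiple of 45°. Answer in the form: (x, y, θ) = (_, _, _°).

(x, y, θ) = (1.5, 3.5, 345°)

Candidates: 19 free-cell centres × 16 headings = 304 poses. Raycast each; keep the one whose scan matches to 4 dp.
  (1.5, 4.5, 165°): beam 1 = 1.0000 ≠ 0.5774 ✗
  (4.5, 3.5, 195°): beam 1 = 1.7321 ≠ 0.5774 ✗
  (5.5, 1.5, 210°): beam 1 = 1.9319 ≠ 0.5774 ✗
  (3.5, 2.5, 240°): beam 1 = 1.5529 ≠ 0.5774 ✗
  …
  (1.5, 3.5, 345°): r_1=0.5774, r_2=2.8868, r_3=1.7321, r_4=1.0000 — all match ✓
Only this pose fits every beam.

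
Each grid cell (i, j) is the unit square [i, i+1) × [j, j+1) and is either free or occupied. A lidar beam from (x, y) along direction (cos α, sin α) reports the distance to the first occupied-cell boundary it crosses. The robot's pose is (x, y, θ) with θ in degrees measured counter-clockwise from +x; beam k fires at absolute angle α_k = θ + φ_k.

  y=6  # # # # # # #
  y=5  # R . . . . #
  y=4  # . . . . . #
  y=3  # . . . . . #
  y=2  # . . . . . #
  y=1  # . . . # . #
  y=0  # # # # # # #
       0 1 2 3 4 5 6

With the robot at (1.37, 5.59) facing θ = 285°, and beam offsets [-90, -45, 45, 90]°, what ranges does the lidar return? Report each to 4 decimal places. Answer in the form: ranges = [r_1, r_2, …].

beam 1: φ=-90°, α=195°
  dir = (cos 195°, sin 195°) = (-0.9659, -0.2588); from cell (1,5)
  next x-line at t=0.3831, next y-line at t=2.2796; Δt_x=1.0353, Δt_y=3.8637
    x: enter (0,5) at t=0.3831 ← occupied
  → r_1 = 0.3831
beam 2: φ=-45°, α=240°
  dir = (cos 240°, sin 240°) = (-0.5000, -0.8660); from cell (1,5)
  next x-line at t=0.7400, next y-line at t=0.6813; Δt_x=2.0000, Δt_y=1.1547
    y: enter (1,4) at t=0.6813
    x: enter (0,4) at t=0.7400 ← occupied
  → r_2 = 0.7400
beam 3: φ=45°, α=330°
  dir = (cos 330°, sin 330°) = (0.8660, -0.5000); from cell (1,5)
  next x-line at t=0.7275, next y-line at t=1.1800; Δt_x=1.1547, Δt_y=2.0000
    x: enter (2,5) at t=0.7275
    y: enter (2,4) at t=1.1800
    x: enter (3,4) at t=1.8822
    x: enter (4,4) at t=3.0369
    y: enter (4,3) at t=3.1800
    x: enter (5,3) at t=4.1916
    y: enter (5,2) at t=5.1800
    x: enter (6,2) at t=5.3463 ← occupied
  → r_3 = 5.3463
beam 4: φ=90°, α=15°
  dir = (cos 15°, sin 15°) = (0.9659, 0.2588); from cell (1,5)
  next x-line at t=0.6522, next y-line at t=1.5841; Δt_x=1.0353, Δt_y=3.8637
    x: enter (2,5) at t=0.6522
    y: enter (2,6) at t=1.5841 ← occupied
  → r_4 = 1.5841

ranges = [0.3831, 0.7400, 5.3463, 1.5841]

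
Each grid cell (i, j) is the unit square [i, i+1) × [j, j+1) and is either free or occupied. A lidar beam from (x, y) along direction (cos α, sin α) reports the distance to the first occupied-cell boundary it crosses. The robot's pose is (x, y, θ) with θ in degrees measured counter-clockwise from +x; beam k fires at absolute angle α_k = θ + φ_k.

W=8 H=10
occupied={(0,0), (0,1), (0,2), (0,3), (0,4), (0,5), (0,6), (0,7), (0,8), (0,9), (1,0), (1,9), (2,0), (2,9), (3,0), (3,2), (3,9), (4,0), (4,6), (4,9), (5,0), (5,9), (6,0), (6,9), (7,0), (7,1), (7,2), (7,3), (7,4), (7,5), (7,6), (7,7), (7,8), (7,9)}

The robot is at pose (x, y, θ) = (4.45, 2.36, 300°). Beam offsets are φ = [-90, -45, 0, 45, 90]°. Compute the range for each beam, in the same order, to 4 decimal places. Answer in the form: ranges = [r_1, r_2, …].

ranges = [0.5196, 1.4080, 1.5704, 2.6400, 2.9445]

beam 1: φ=-90°, α=210°
  direction (-0.8660, -0.5000); cell (4,2); t to first gridline: x 0.5196, y 0.7200 (then +1.1547 / +2.0000)
    (3,2) via x @ 0.5196  # hit
  → r_1 = 0.5196
beam 2: φ=-45°, α=255°
  direction (-0.2588, -0.9659); cell (4,2); t to first gridline: x 1.7387, y 0.3727 (then +3.8637 / +1.0353)
    (4,1) via y @ 0.3727
    (4,0) via y @ 1.4080  # hit
  → r_2 = 1.4080
beam 3: φ=0°, α=300°
  direction (0.5000, -0.8660); cell (4,2); t to first gridline: x 1.1000, y 0.4157 (then +2.0000 / +1.1547)
    (4,1) via y @ 0.4157
    (5,1) via x @ 1.1000
    (5,0) via y @ 1.5704  # hit
  → r_3 = 1.5704
beam 4: φ=45°, α=345°
  direction (0.9659, -0.2588); cell (4,2); t to first gridline: x 0.5694, y 1.3909 (then +1.0353 / +3.8637)
    (5,2) via x @ 0.5694
    (5,1) via y @ 1.3909
    (6,1) via x @ 1.6047
    (7,1) via x @ 2.6400  # hit
  → r_4 = 2.6400
beam 5: φ=90°, α=30°
  direction (0.8660, 0.5000); cell (4,2); t to first gridline: x 0.6351, y 1.2800 (then +1.1547 / +2.0000)
    (5,2) via x @ 0.6351
    (5,3) via y @ 1.2800
    (6,3) via x @ 1.7898
    (7,3) via x @ 2.9445  # hit
  → r_5 = 2.9445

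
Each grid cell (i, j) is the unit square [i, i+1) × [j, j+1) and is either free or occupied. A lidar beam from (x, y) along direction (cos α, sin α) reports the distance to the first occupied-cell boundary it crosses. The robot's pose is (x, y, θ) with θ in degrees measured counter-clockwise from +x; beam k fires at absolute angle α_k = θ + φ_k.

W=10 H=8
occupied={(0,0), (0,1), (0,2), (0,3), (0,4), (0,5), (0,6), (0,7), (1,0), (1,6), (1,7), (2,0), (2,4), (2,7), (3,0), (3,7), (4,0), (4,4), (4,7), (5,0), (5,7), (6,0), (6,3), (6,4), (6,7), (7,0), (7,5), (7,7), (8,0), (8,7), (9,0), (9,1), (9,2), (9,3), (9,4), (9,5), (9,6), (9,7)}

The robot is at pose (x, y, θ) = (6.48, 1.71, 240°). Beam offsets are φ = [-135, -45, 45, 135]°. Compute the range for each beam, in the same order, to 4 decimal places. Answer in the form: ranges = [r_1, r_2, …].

ranges = [1.3355, 2.7432, 0.7350, 2.6089]

beam 1: φ=-135°, α=105°
  direction (-0.2588, 0.9659); cell (6,1); t to first gridline: x 1.8546, y 0.3002 (then +3.8637 / +1.0353)
    (6,2) via y @ 0.3002
    (6,3) via y @ 1.3355  # hit
  → r_1 = 1.3355
beam 2: φ=-45°, α=195°
  direction (-0.9659, -0.2588); cell (6,1); t to first gridline: x 0.4969, y 2.7432 (then +1.0353 / +3.8637)
    (5,1) via x @ 0.4969
    (4,1) via x @ 1.5322
    (3,1) via x @ 2.5675
    (3,0) via y @ 2.7432  # hit
  → r_2 = 2.7432
beam 3: φ=45°, α=285°
  direction (0.2588, -0.9659); cell (6,1); t to first gridline: x 2.0091, y 0.7350 (then +3.8637 / +1.0353)
    (6,0) via y @ 0.7350  # hit
  → r_3 = 0.7350
beam 4: φ=135°, α=15°
  direction (0.9659, 0.2588); cell (6,1); t to first gridline: x 0.5383, y 1.1205 (then +1.0353 / +3.8637)
    (7,1) via x @ 0.5383
    (7,2) via y @ 1.1205
    (8,2) via x @ 1.5736
    (9,2) via x @ 2.6089  # hit
  → r_4 = 2.6089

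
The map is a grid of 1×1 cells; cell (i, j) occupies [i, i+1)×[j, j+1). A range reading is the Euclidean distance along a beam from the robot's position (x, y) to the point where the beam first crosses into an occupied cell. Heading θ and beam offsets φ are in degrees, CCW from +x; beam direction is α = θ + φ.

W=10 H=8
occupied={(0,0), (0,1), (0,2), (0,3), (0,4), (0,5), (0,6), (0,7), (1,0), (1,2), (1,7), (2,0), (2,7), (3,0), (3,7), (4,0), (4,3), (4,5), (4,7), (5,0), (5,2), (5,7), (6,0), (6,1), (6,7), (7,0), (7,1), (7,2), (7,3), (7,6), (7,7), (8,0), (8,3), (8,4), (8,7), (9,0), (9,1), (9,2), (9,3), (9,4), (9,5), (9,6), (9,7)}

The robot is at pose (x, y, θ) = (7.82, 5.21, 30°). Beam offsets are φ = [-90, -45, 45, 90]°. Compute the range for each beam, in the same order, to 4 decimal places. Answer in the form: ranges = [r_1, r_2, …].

ranges = [0.3600, 0.8114, 1.8531, 0.9122]

beam 1: φ=-90°, α=300°
  direction (0.5000, -0.8660); cell (7,5); t to first gridline: x 0.3600, y 0.2425 (then +2.0000 / +1.1547)
    (7,4) via y @ 0.2425
    (8,4) via x @ 0.3600  # hit
  → r_1 = 0.3600
beam 2: φ=-45°, α=345°
  direction (0.9659, -0.2588); cell (7,5); t to first gridline: x 0.1863, y 0.8114 (then +1.0353 / +3.8637)
    (8,5) via x @ 0.1863
    (8,4) via y @ 0.8114  # hit
  → r_2 = 0.8114
beam 3: φ=45°, α=75°
  direction (0.2588, 0.9659); cell (7,5); t to first gridline: x 0.6955, y 0.8179 (then +3.8637 / +1.0353)
    (8,5) via x @ 0.6955
    (8,6) via y @ 0.8179
    (8,7) via y @ 1.8531  # hit
  → r_3 = 1.8531
beam 4: φ=90°, α=120°
  direction (-0.5000, 0.8660); cell (7,5); t to first gridline: x 1.6400, y 0.9122 (then +2.0000 / +1.1547)
    (7,6) via y @ 0.9122  # hit
  → r_4 = 0.9122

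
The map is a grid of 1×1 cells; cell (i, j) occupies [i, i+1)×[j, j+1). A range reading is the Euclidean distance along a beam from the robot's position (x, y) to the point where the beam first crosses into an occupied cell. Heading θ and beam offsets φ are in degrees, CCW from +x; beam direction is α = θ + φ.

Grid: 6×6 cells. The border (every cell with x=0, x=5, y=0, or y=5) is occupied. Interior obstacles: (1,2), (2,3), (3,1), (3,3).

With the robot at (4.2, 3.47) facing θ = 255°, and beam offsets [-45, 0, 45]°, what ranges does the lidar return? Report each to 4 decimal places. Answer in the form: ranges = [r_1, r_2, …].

beam 1: φ=-45°, α=210°
  direction (-0.8660, -0.5000); cell (4,3); t to first gridline: x 0.2309, y 0.9400 (then +1.1547 / +2.0000)
    (3,3) via x @ 0.2309  # hit
  → r_1 = 0.2309
beam 2: φ=0°, α=255°
  direction (-0.2588, -0.9659); cell (4,3); t to first gridline: x 0.7727, y 0.4866 (then +3.8637 / +1.0353)
    (4,2) via y @ 0.4866
    (3,2) via x @ 0.7727
    (3,1) via y @ 1.5219  # hit
  → r_2 = 1.5219
beam 3: φ=45°, α=300°
  direction (0.5000, -0.8660); cell (4,3); t to first gridline: x 1.6000, y 0.5427 (then +2.0000 / +1.1547)
    (4,2) via y @ 0.5427
    (5,2) via x @ 1.6000  # hit
  → r_3 = 1.6000

ranges = [0.2309, 1.5219, 1.6000]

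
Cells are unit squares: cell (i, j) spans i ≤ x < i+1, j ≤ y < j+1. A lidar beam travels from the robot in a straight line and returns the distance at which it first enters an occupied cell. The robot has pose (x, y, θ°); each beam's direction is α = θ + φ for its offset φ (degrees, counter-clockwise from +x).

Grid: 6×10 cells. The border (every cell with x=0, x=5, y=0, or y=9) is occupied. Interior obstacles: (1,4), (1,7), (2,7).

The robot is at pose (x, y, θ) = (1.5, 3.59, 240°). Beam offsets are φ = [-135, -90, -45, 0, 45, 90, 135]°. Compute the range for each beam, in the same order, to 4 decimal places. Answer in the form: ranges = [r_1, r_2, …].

beam 1: φ=-135°, α=105°
  dir = (cos 105°, sin 105°) = (-0.2588, 0.9659); from cell (1,3)
  next x-line at t=1.9319, next y-line at t=0.4245; Δt_x=3.8637, Δt_y=1.0353
    y: enter (1,4) at t=0.4245 ← occupied
  → r_1 = 0.4245
beam 2: φ=-90°, α=150°
  dir = (cos 150°, sin 150°) = (-0.8660, 0.5000); from cell (1,3)
  next x-line at t=0.5774, next y-line at t=0.8200; Δt_x=1.1547, Δt_y=2.0000
    x: enter (0,3) at t=0.5774 ← occupied
  → r_2 = 0.5774
beam 3: φ=-45°, α=195°
  dir = (cos 195°, sin 195°) = (-0.9659, -0.2588); from cell (1,3)
  next x-line at t=0.5176, next y-line at t=2.2796; Δt_x=1.0353, Δt_y=3.8637
    x: enter (0,3) at t=0.5176 ← occupied
  → r_3 = 0.5176
beam 4: φ=0°, α=240°
  dir = (cos 240°, sin 240°) = (-0.5000, -0.8660); from cell (1,3)
  next x-line at t=1.0000, next y-line at t=0.6813; Δt_x=2.0000, Δt_y=1.1547
    y: enter (1,2) at t=0.6813
    x: enter (0,2) at t=1.0000 ← occupied
  → r_4 = 1.0000
beam 5: φ=45°, α=285°
  dir = (cos 285°, sin 285°) = (0.2588, -0.9659); from cell (1,3)
  next x-line at t=1.9319, next y-line at t=0.6108; Δt_x=3.8637, Δt_y=1.0353
    y: enter (1,2) at t=0.6108
    y: enter (1,1) at t=1.6461
    x: enter (2,1) at t=1.9319
    y: enter (2,0) at t=2.6814 ← occupied
  → r_5 = 2.6814
beam 6: φ=90°, α=330°
  dir = (cos 330°, sin 330°) = (0.8660, -0.5000); from cell (1,3)
  next x-line at t=0.5774, next y-line at t=1.1800; Δt_x=1.1547, Δt_y=2.0000
    x: enter (2,3) at t=0.5774
    y: enter (2,2) at t=1.1800
    x: enter (3,2) at t=1.7321
    x: enter (4,2) at t=2.8868
    y: enter (4,1) at t=3.1800
    x: enter (5,1) at t=4.0415 ← occupied
  → r_6 = 4.0415
beam 7: φ=135°, α=15°
  dir = (cos 15°, sin 15°) = (0.9659, 0.2588); from cell (1,3)
  next x-line at t=0.5176, next y-line at t=1.5841; Δt_x=1.0353, Δt_y=3.8637
    x: enter (2,3) at t=0.5176
    x: enter (3,3) at t=1.5529
    y: enter (3,4) at t=1.5841
    x: enter (4,4) at t=2.5882
    x: enter (5,4) at t=3.6235 ← occupied
  → r_7 = 3.6235

ranges = [0.4245, 0.5774, 0.5176, 1.0000, 2.6814, 4.0415, 3.6235]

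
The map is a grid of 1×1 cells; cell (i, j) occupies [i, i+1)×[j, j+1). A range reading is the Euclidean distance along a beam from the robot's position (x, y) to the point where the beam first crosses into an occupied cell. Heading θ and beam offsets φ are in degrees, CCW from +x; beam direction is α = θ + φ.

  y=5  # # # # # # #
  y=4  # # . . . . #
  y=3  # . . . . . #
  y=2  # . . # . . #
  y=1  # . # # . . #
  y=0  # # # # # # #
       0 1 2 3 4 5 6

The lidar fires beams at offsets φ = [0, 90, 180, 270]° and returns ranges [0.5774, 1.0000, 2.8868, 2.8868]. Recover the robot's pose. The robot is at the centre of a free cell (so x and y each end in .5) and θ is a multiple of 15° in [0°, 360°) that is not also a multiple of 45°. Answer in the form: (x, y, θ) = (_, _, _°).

(x, y, θ) = (3.5, 4.5, 60°)

The pose lattice has 16·16 = 256 candidates. Test each by forward raycasting.
  (2.5, 4.5, 15°): beam 1 = 1.9319 ≠ 0.5774 ✗
  (5.5, 3.5, 330°): beam 3 = 3.0000 ≠ 2.8868 ✗
  (2.5, 3.5, 195°): beam 1 = 1.5529 ≠ 0.5774 ✗
  (5.5, 4.5, 285°): beam 1 = 1.9319 ≠ 0.5774 ✗
  (2.5, 4.5, 165°): beam 1 = 0.5176 ≠ 0.5774 ✗
  …
  (3.5, 4.5, 60°): r_1=0.5774, r_2=1.0000, r_3=2.8868, r_4=2.8868 — all match ✓
No second candidate reproduces the full scan.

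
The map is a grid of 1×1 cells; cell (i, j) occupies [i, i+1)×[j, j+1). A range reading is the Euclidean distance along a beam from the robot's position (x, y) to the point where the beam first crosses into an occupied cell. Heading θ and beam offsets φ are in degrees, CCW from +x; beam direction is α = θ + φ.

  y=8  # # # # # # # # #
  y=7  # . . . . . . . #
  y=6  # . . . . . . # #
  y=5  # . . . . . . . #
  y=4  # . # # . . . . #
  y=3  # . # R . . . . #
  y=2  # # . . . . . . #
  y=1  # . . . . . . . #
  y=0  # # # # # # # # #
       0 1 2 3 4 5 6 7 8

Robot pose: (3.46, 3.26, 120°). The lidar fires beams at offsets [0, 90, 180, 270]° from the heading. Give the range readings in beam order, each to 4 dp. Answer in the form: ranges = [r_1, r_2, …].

ranges = [0.8545, 1.6859, 2.6096, 5.2423]

beam 1: φ=0°, α=120°
  cosα=-0.5000 sinα=0.8660 | (3,3) | tMaxX 0.9200 tMaxY 0.8545 | tΔX 2.0000 tΔY 1.1547
    t=0.8545 [y] (3,4) — stop
  → r_1 = 0.8545
beam 2: φ=90°, α=210°
  cosα=-0.8660 sinα=-0.5000 | (3,3) | tMaxX 0.5312 tMaxY 0.5200 | tΔX 1.1547 tΔY 2.0000
    t=0.5200 [y] (3,2)
    t=0.5312 [x] (2,2)
    t=1.6859 [x] (1,2) — stop
  → r_2 = 1.6859
beam 3: φ=180°, α=300°
  cosα=0.5000 sinα=-0.8660 | (3,3) | tMaxX 1.0800 tMaxY 0.3002 | tΔX 2.0000 tΔY 1.1547
    t=0.3002 [y] (3,2)
    t=1.0800 [x] (4,2)
    t=1.4549 [y] (4,1)
    t=2.6096 [y] (4,0) — stop
  → r_3 = 2.6096
beam 4: φ=270°, α=30°
  cosα=0.8660 sinα=0.5000 | (3,3) | tMaxX 0.6235 tMaxY 1.4800 | tΔX 1.1547 tΔY 2.0000
    t=0.6235 [x] (4,3)
    t=1.4800 [y] (4,4)
    t=1.7782 [x] (5,4)
    t=2.9329 [x] (6,4)
    t=3.4800 [y] (6,5)
    t=4.0876 [x] (7,5)
    t=5.2423 [x] (8,5) — stop
  → r_4 = 5.2423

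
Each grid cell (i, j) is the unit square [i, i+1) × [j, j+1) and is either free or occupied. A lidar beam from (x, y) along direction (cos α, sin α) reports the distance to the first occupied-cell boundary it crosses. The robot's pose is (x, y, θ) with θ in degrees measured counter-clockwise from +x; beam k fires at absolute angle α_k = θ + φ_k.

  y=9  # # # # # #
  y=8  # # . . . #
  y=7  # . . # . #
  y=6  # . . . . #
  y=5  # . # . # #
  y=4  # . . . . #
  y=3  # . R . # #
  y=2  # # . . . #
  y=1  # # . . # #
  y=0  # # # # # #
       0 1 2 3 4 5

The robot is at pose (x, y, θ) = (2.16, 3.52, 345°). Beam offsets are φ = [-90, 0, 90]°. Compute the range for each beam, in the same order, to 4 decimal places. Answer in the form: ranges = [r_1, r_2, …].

beam 1: φ=-90°, α=255°
  dir = (cos 255°, sin 255°) = (-0.2588, -0.9659); from cell (2,3)
  next x-line at t=0.6182, next y-line at t=0.5383; Δt_x=3.8637, Δt_y=1.0353
    y: enter (2,2) at t=0.5383
    x: enter (1,2) at t=0.6182 ← occupied
  → r_1 = 0.6182
beam 2: φ=0°, α=345°
  dir = (cos 345°, sin 345°) = (0.9659, -0.2588); from cell (2,3)
  next x-line at t=0.8696, next y-line at t=2.0091; Δt_x=1.0353, Δt_y=3.8637
    x: enter (3,3) at t=0.8696
    x: enter (4,3) at t=1.9049 ← occupied
  → r_2 = 1.9049
beam 3: φ=90°, α=75°
  dir = (cos 75°, sin 75°) = (0.2588, 0.9659); from cell (2,3)
  next x-line at t=3.2455, next y-line at t=0.4969; Δt_x=3.8637, Δt_y=1.0353
    y: enter (2,4) at t=0.4969
    y: enter (2,5) at t=1.5322 ← occupied
  → r_3 = 1.5322

ranges = [0.6182, 1.9049, 1.5322]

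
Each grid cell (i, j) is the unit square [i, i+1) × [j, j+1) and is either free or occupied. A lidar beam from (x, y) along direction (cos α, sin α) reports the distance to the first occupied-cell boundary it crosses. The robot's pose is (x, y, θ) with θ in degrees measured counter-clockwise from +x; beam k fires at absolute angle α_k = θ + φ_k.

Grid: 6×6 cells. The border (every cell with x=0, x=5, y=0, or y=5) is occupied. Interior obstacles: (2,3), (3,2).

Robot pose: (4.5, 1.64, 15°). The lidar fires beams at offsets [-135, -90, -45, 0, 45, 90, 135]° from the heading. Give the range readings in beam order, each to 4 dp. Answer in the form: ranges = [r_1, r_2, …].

beam 1: φ=-135°, α=240°
  direction (-0.5000, -0.8660); cell (4,1); t to first gridline: x 1.0000, y 0.7390 (then +2.0000 / +1.1547)
    (4,0) via y @ 0.7390  # hit
  → r_1 = 0.7390
beam 2: φ=-90°, α=285°
  direction (0.2588, -0.9659); cell (4,1); t to first gridline: x 1.9319, y 0.6626 (then +3.8637 / +1.0353)
    (4,0) via y @ 0.6626  # hit
  → r_2 = 0.6626
beam 3: φ=-45°, α=330°
  direction (0.8660, -0.5000); cell (4,1); t to first gridline: x 0.5774, y 1.2800 (then +1.1547 / +2.0000)
    (5,1) via x @ 0.5774  # hit
  → r_3 = 0.5774
beam 4: φ=0°, α=15°
  direction (0.9659, 0.2588); cell (4,1); t to first gridline: x 0.5176, y 1.3909 (then +1.0353 / +3.8637)
    (5,1) via x @ 0.5176  # hit
  → r_4 = 0.5176
beam 5: φ=45°, α=60°
  direction (0.5000, 0.8660); cell (4,1); t to first gridline: x 1.0000, y 0.4157 (then +2.0000 / +1.1547)
    (4,2) via y @ 0.4157
    (5,2) via x @ 1.0000  # hit
  → r_5 = 1.0000
beam 6: φ=90°, α=105°
  direction (-0.2588, 0.9659); cell (4,1); t to first gridline: x 1.9319, y 0.3727 (then +3.8637 / +1.0353)
    (4,2) via y @ 0.3727
    (4,3) via y @ 1.4080
    (3,3) via x @ 1.9319
    (3,4) via y @ 2.4433
    (3,5) via y @ 3.4785  # hit
  → r_6 = 3.4785
beam 7: φ=135°, α=150°
  direction (-0.8660, 0.5000); cell (4,1); t to first gridline: x 0.5774, y 0.7200 (then +1.1547 / +2.0000)
    (3,1) via x @ 0.5774
    (3,2) via y @ 0.7200  # hit
  → r_7 = 0.7200

ranges = [0.7390, 0.6626, 0.5774, 0.5176, 1.0000, 3.4785, 0.7200]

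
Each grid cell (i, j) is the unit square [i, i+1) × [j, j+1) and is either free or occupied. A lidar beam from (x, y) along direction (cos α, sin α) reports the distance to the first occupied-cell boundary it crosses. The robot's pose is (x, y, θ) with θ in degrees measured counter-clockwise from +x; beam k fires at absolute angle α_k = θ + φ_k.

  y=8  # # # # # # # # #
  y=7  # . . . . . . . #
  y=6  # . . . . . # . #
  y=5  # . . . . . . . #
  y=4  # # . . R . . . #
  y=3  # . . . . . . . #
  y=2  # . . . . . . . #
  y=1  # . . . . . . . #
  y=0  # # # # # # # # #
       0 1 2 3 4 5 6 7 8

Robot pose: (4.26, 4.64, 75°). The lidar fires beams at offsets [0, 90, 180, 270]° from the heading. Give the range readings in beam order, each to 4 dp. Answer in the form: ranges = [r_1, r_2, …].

beam 1: φ=0°, α=75°
  dir = (cos 75°, sin 75°) = (0.2588, 0.9659); from cell (4,4)
  next x-line at t=2.8591, next y-line at t=0.3727; Δt_x=3.8637, Δt_y=1.0353
    y: enter (4,5) at t=0.3727
    y: enter (4,6) at t=1.4080
    y: enter (4,7) at t=2.4433
    x: enter (5,7) at t=2.8591
    y: enter (5,8) at t=3.4785 ← occupied
  → r_1 = 3.4785
beam 2: φ=90°, α=165°
  dir = (cos 165°, sin 165°) = (-0.9659, 0.2588); from cell (4,4)
  next x-line at t=0.2692, next y-line at t=1.3909; Δt_x=1.0353, Δt_y=3.8637
    x: enter (3,4) at t=0.2692
    x: enter (2,4) at t=1.3044
    y: enter (2,5) at t=1.3909
    x: enter (1,5) at t=2.3397
    x: enter (0,5) at t=3.3750 ← occupied
  → r_2 = 3.3750
beam 3: φ=180°, α=255°
  dir = (cos 255°, sin 255°) = (-0.2588, -0.9659); from cell (4,4)
  next x-line at t=1.0046, next y-line at t=0.6626; Δt_x=3.8637, Δt_y=1.0353
    y: enter (4,3) at t=0.6626
    x: enter (3,3) at t=1.0046
    y: enter (3,2) at t=1.6979
    y: enter (3,1) at t=2.7331
    y: enter (3,0) at t=3.7684 ← occupied
  → r_3 = 3.7684
beam 4: φ=270°, α=345°
  dir = (cos 345°, sin 345°) = (0.9659, -0.2588); from cell (4,4)
  next x-line at t=0.7661, next y-line at t=2.4728; Δt_x=1.0353, Δt_y=3.8637
    x: enter (5,4) at t=0.7661
    x: enter (6,4) at t=1.8014
    y: enter (6,3) at t=2.4728
    x: enter (7,3) at t=2.8367
    x: enter (8,3) at t=3.8719 ← occupied
  → r_4 = 3.8719

ranges = [3.4785, 3.3750, 3.7684, 3.8719]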